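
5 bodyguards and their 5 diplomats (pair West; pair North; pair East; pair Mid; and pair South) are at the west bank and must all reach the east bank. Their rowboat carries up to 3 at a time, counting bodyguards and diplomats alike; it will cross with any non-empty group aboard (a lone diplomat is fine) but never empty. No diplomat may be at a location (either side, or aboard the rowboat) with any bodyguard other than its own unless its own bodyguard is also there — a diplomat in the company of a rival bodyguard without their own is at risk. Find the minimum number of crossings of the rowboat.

11

Counting alone: each trip to the east bank takes at most 3 across and each return brings at least 1 back, so after t trips out (and t−1 returns) at most 3t − (t−1) of the 10 are across; that first reaches 10 at t = 5, so at least 9 crossings are needed.
The safety rule pushes this higher. Following every safe sequence of crossings, the most of the 10 that can be at the east bank as the rowboat arrives there on crossing 9 is 9 — never all 10.
So no plan with fewer than 11 crossings exists, and this one achieves 11:
1. bodyguard West and diplomat West cross → the east bank.
2. bodyguard West crosses ← the west bank.
3. diplomat East, diplomat Mid, and diplomat North cross → the east bank.
4. diplomat West crosses ← the west bank.
5. bodyguard East, bodyguard Mid, and bodyguard North cross → the east bank.
6. bodyguard North and diplomat North cross ← the west bank.
7. bodyguard North, bodyguard South, and bodyguard West cross → the east bank.
8. diplomat East crosses ← the west bank.
9. diplomat North and diplomat West cross → the east bank.
10. diplomat West crosses ← the west bank.
11. diplomat East, diplomat South, and diplomat West cross → the east bank.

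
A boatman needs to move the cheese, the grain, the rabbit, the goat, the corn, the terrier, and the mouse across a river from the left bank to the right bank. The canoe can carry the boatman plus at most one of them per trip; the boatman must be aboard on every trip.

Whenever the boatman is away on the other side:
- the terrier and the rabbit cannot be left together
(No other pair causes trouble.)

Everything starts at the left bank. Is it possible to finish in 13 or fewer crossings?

Yes — this plan uses 13 crossings (≤ 13):
1. Boatman goes to the right bank with the rabbit.
2. Boatman goes back to the left bank alone.
3. Boatman goes to the right bank with the cheese.
4. Boatman goes back to the left bank alone.
5. Boatman goes to the right bank with the grain.
6. Boatman goes back to the left bank alone.
7. Boatman goes to the right bank with the goat.
8. Boatman goes back to the left bank alone.
9. Boatman goes to the right bank with the corn.
10. Boatman goes back to the left bank alone.
11. Boatman goes to the right bank with the mouse.
12. Boatman goes back to the left bank alone.
13. Boatman goes to the right bank with the terrier.

Yes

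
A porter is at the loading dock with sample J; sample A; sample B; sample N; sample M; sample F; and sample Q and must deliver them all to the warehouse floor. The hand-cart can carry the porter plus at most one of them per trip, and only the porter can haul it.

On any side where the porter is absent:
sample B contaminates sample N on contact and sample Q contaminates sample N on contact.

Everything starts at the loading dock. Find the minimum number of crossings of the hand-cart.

15

Counting alone: the porter can take at most 1 across per trip to the warehouse floor, so moving all 7 needs at least 7 loaded trips out, with a return between consecutive ones — at least 13 crossings.
The safety rule pushes this higher. Following every safe sequence of crossings, the most of the 7 that can be at the warehouse floor as the hand-cart arrives there on crossing 13 is 6 — never all 7.
So no plan with fewer than 15 crossings exists, and this one achieves 15:
1. Porter goes to the warehouse floor with sample N.  [the loading dock: sample A, sample B, sample F, sample J, sample M, sample Q | the warehouse floor: sample N]
2. Porter goes back to the loading dock alone.  [the loading dock: sample A, sample B, sample F, sample J, sample M, sample Q | the warehouse floor: sample N]
3. Porter goes to the warehouse floor with sample J.  [the loading dock: sample A, sample B, sample F, sample M, sample Q | the warehouse floor: sample J, sample N]
4. Porter goes back to the loading dock alone.  [the loading dock: sample A, sample B, sample F, sample M, sample Q | the warehouse floor: sample J, sample N]
5. Porter goes to the warehouse floor with sample A.  [the loading dock: sample B, sample F, sample M, sample Q | the warehouse floor: sample A, sample J, sample N]
6. Porter goes back to the loading dock alone.  [the loading dock: sample B, sample F, sample M, sample Q | the warehouse floor: sample A, sample J, sample N]
7. Porter goes to the warehouse floor with sample B.  [the loading dock: sample F, sample M, sample Q | the warehouse floor: sample A, sample B, sample J, sample N]
8. Porter goes back to the loading dock with sample N.  [the loading dock: sample F, sample M, sample N, sample Q | the warehouse floor: sample A, sample B, sample J]
9. Porter goes to the warehouse floor with sample Q.  [the loading dock: sample F, sample M, sample N | the warehouse floor: sample A, sample B, sample J, sample Q]
10. Porter goes back to the loading dock alone.  [the loading dock: sample F, sample M, sample N | the warehouse floor: sample A, sample B, sample J, sample Q]
11. Porter goes to the warehouse floor with sample M.  [the loading dock: sample F, sample N | the warehouse floor: sample A, sample B, sample J, sample M, sample Q]
12. Porter goes back to the loading dock alone.  [the loading dock: sample F, sample N | the warehouse floor: sample A, sample B, sample J, sample M, sample Q]
13. Porter goes to the warehouse floor with sample F.  [the loading dock: sample N | the warehouse floor: sample A, sample B, sample F, sample J, sample M, sample Q]
14. Porter goes back to the loading dock alone.  [the loading dock: sample N | the warehouse floor: sample A, sample B, sample F, sample J, sample M, sample Q]
15. Porter goes to the warehouse floor with sample N.  [the loading dock: — | the warehouse floor: sample A, sample B, sample F, sample J, sample M, sample N, sample Q]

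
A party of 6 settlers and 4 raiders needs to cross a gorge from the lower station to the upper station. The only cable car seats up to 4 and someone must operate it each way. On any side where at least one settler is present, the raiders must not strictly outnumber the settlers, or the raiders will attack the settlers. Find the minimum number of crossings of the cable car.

Counting alone: each trip to the upper station takes at most 4 across and each return brings at least 1 back, so after t trips out (and t−1 returns) at most 4t − (t−1) of the 10 are across; that first reaches 10 at t = 3, so at least 5 crossings are needed.
The plan below uses exactly 5 crossings, so it is optimal:
1. 4 raiders → the upper station.  (the lower station: 6S 0R; the upper station: 0S 4R)
2. 1 raider ← the lower station.  (the lower station: 6S 1R; the upper station: 0S 3R)
3. 4 settlers → the upper station.  (the lower station: 2S 1R; the upper station: 4S 3R)
4. 1 raider ← the lower station.  (the lower station: 2S 2R; the upper station: 4S 2R)
5. 2 settlers and 2 raiders → the upper station.  (the lower station: 0S 0R; the upper station: 6S 4R)

5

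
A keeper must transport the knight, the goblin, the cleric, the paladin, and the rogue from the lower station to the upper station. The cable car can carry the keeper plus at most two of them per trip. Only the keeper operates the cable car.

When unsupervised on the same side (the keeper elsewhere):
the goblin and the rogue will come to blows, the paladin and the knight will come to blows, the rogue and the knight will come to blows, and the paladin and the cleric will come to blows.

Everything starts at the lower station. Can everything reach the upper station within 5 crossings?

No

Counting alone: the keeper can take at most 2 across per trip to the upper station, so moving all 5 needs at least 3 loaded trips out, with a return between consecutive ones — at least 5 crossings.
The safety rule pushes this higher. Following every safe sequence of crossings, the most of the 5 that can be at the upper station as the cable car arrives there on crossing 5 is 4 — never all 5.
So the move cannot be finished within 5 crossings. (The shortest complete plan takes 7:)
1. Keeper goes to the upper station with the paladin and the rogue.  [the lower station: the cleric, the goblin, the knight | the upper station: the paladin, the rogue]
2. Keeper goes back to the lower station alone.  [the lower station: the cleric, the goblin, the knight | the upper station: the paladin, the rogue]
3. Keeper goes to the upper station with the knight.  [the lower station: the cleric, the goblin | the upper station: the knight, the paladin, the rogue]
4. Keeper goes back to the lower station with the paladin and the rogue.  [the lower station: the cleric, the goblin, the paladin, the rogue | the upper station: the knight]
5. Keeper goes to the upper station with the cleric and the goblin.  [the lower station: the paladin, the rogue | the upper station: the cleric, the goblin, the knight]
6. Keeper goes back to the lower station alone.  [the lower station: the paladin, the rogue | the upper station: the cleric, the goblin, the knight]
7. Keeper goes to the upper station with the paladin and the rogue.  [the lower station: — | the upper station: the cleric, the goblin, the knight, the paladin, the rogue]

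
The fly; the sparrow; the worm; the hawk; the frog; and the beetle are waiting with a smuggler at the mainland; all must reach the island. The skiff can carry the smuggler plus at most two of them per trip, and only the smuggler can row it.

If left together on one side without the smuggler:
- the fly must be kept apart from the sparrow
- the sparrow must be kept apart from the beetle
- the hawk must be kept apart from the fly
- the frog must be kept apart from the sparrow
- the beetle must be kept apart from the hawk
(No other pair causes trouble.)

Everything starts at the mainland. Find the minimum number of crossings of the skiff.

7

Counting alone: the smuggler can take at most 2 across per trip to the island, so moving all 6 needs at least 3 loaded trips out, with a return between consecutive ones — at least 5 crossings.
The safety rule pushes this higher. Following every safe sequence of crossings, the most of the 6 that can be at the island as the skiff arrives there on crossing 5 is 5 — never all 6.
So no plan with fewer than 7 crossings exists, and this one achieves 7:
1. Smuggler goes to the island with the hawk and the sparrow.  [the mainland: the beetle, the fly, the frog, the worm | the island: the hawk, the sparrow]
2. Smuggler goes back to the mainland alone.  [the mainland: the beetle, the fly, the frog, the worm | the island: the hawk, the sparrow]
3. Smuggler goes to the island with the fly and the worm.  [the mainland: the beetle, the frog | the island: the fly, the hawk, the sparrow, the worm]
4. Smuggler goes back to the mainland with the hawk and the sparrow.  [the mainland: the beetle, the frog, the hawk, the sparrow | the island: the fly, the worm]
5. Smuggler goes to the island with the beetle and the frog.  [the mainland: the hawk, the sparrow | the island: the beetle, the fly, the frog, the worm]
6. Smuggler goes back to the mainland alone.  [the mainland: the hawk, the sparrow | the island: the beetle, the fly, the frog, the worm]
7. Smuggler goes to the island with the hawk and the sparrow.  [the mainland: — | the island: the beetle, the fly, the frog, the hawk, the sparrow, the worm]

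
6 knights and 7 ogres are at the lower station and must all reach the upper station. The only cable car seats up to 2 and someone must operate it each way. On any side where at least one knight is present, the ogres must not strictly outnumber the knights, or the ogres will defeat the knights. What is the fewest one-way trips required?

The ogres already outnumber the knights at the lower station before anyone moves, so the starting position itself is disallowed.

impossible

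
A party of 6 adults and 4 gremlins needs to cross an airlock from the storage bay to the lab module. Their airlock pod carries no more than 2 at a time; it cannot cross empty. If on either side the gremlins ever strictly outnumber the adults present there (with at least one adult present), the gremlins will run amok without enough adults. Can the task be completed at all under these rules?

Yes

1. 2 gremlins → the lab module.  (the storage bay: 6A 2G; the lab module: 0A 2G)
2. 1 gremlin ← the storage bay.  (the storage bay: 6A 3G; the lab module: 0A 1G)
3. 2 gremlins → the lab module.  (the storage bay: 6A 1G; the lab module: 0A 3G)
4. 1 gremlin ← the storage bay.  (the storage bay: 6A 2G; the lab module: 0A 2G)
5. 2 adults → the lab module.  (the storage bay: 4A 2G; the lab module: 2A 2G)
6. 1 gremlin ← the storage bay.  (the storage bay: 4A 3G; the lab module: 2A 1G)
7. 1 adult and 1 gremlin → the lab module.  (the storage bay: 3A 2G; the lab module: 3A 2G)
8. 1 gremlin ← the storage bay.  (the storage bay: 3A 3G; the lab module: 3A 1G)
9. 2 gremlins → the lab module.  (the storage bay: 3A 1G; the lab module: 3A 3G)
10. 1 gremlin ← the storage bay.  (the storage bay: 3A 2G; the lab module: 3A 2G)
11. 1 adult and 1 gremlin → the lab module.  (the storage bay: 2A 1G; the lab module: 4A 3G)
12. 1 gremlin ← the storage bay.  (the storage bay: 2A 2G; the lab module: 4A 2G)
13. 2 gremlins → the lab module.  (the storage bay: 2A 0G; the lab module: 4A 4G)
14. 1 gremlin ← the storage bay.  (the storage bay: 2A 1G; the lab module: 4A 3G)
15. 1 adult and 1 gremlin → the lab module.  (the storage bay: 1A 0G; the lab module: 5A 4G)
16. 1 gremlin ← the storage bay.  (the storage bay: 1A 1G; the lab module: 5A 3G)
17. 1 adult and 1 gremlin → the lab module.  (the storage bay: 0A 0G; the lab module: 6A 4G)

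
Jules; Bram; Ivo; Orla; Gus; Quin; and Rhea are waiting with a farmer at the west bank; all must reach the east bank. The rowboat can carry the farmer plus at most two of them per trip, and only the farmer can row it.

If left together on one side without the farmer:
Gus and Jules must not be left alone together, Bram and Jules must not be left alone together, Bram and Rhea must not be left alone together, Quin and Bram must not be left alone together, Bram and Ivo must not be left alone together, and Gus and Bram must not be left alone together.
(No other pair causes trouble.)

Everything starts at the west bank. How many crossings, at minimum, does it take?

Counting alone: the farmer can take at most 2 across per trip to the east bank, so moving all 7 needs at least 4 loaded trips out, with a return between consecutive ones — at least 7 crossings.
The safety rule pushes this higher. Following every safe sequence of crossings, the most of the 7 that can be at the east bank as the rowboat arrives there on crossings 7, 9 is 5, 6 respectively — never all 7.
So no plan with fewer than 11 crossings exists, and this one achieves 11:
1. Farmer goes to the east bank with Bram and Jules.  [the west bank: Gus, Ivo, Orla, Quin, Rhea | the east bank: Bram, Jules]
2. Farmer goes back to the west bank with Jules.  [the west bank: Gus, Ivo, Jules, Orla, Quin, Rhea | the east bank: Bram]
3. Farmer goes to the east bank with Ivo and Jules.  [the west bank: Gus, Orla, Quin, Rhea | the east bank: Bram, Ivo, Jules]
4. Farmer goes back to the west bank with Bram.  [the west bank: Bram, Gus, Orla, Quin, Rhea | the east bank: Ivo, Jules]
5. Farmer goes to the east bank with Bram and Orla.  [the west bank: Gus, Quin, Rhea | the east bank: Bram, Ivo, Jules, Orla]
6. Farmer goes back to the west bank with Bram.  [the west bank: Bram, Gus, Quin, Rhea | the east bank: Ivo, Jules, Orla]
7. Farmer goes to the east bank with Bram and Quin.  [the west bank: Gus, Rhea | the east bank: Bram, Ivo, Jules, Orla, Quin]
8. Farmer goes back to the west bank with Bram.  [the west bank: Bram, Gus, Rhea | the east bank: Ivo, Jules, Orla, Quin]
9. Farmer goes to the east bank with Bram and Rhea.  [the west bank: Gus | the east bank: Bram, Ivo, Jules, Orla, Quin, Rhea]
10. Farmer goes back to the west bank with Bram.  [the west bank: Bram, Gus | the east bank: Ivo, Jules, Orla, Quin, Rhea]
11. Farmer goes to the east bank with Bram and Gus.  [the west bank: — | the east bank: Bram, Gus, Ivo, Jules, Orla, Quin, Rhea]

11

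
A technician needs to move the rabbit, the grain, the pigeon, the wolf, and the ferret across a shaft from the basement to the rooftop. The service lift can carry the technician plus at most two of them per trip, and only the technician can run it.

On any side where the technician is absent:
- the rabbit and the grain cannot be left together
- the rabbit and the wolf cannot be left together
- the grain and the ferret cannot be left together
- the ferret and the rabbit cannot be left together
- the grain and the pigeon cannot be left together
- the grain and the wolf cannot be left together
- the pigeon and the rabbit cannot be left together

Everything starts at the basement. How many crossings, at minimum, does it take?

Following every safe sequence of crossings from the start, the most of the 5 that can be at the rooftop as the service lift arrives there on crossings 1, 3 is 2, 3 respectively; the best ever achieved is 3 of 5.
From crossing 5 on, no configuration arises that was not already reachable earlier: only 10 distinct safe configurations (who is on which side, and where the service lift is) can ever be reached, none of them has everyone across, and every continuation just revisits them. So no valid plan exists.

impossible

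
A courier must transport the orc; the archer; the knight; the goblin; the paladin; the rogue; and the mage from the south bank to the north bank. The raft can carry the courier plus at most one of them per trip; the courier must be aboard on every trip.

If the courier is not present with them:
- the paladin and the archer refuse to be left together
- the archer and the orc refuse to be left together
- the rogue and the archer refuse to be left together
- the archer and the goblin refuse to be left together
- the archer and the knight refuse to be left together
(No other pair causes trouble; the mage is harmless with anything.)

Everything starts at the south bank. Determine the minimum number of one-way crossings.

impossible

Following every safe sequence of crossings from the start, the most of the 7 that can be at the north bank as the raft arrives there on crossings 1, 3, 5 is 1, 2, 3 respectively; the best ever achieved is 3 of 7.
From crossing 7 on, no configuration arises that was not already reachable earlier: only 26 distinct safe configurations (who is on which side, and where the raft is) can ever be reached, none of them has everyone across, and every continuation just revisits them. So no valid plan exists.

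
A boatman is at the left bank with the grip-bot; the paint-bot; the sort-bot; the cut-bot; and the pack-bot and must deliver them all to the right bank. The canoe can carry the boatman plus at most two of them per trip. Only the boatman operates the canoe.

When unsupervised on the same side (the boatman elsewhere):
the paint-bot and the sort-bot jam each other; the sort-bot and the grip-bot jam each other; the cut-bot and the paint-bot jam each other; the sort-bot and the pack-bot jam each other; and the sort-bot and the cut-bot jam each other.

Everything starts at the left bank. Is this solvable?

1. Boatman goes to the right bank with the paint-bot and the sort-bot.  [the left bank: the cut-bot, the grip-bot, the pack-bot | the right bank: the paint-bot, the sort-bot]
2. Boatman goes back to the left bank with the paint-bot.  [the left bank: the cut-bot, the grip-bot, the pack-bot, the paint-bot | the right bank: the sort-bot]
3. Boatman goes to the right bank with the grip-bot and the paint-bot.  [the left bank: the cut-bot, the pack-bot | the right bank: the grip-bot, the paint-bot, the sort-bot]
4. Boatman goes back to the left bank with the sort-bot.  [the left bank: the cut-bot, the pack-bot, the sort-bot | the right bank: the grip-bot, the paint-bot]
5. Boatman goes to the right bank with the pack-bot and the sort-bot.  [the left bank: the cut-bot | the right bank: the grip-bot, the pack-bot, the paint-bot, the sort-bot]
6. Boatman goes back to the left bank with the sort-bot.  [the left bank: the cut-bot, the sort-bot | the right bank: the grip-bot, the pack-bot, the paint-bot]
7. Boatman goes to the right bank with the cut-bot and the sort-bot.  [the left bank: — | the right bank: the cut-bot, the grip-bot, the pack-bot, the paint-bot, the sort-bot]

Yes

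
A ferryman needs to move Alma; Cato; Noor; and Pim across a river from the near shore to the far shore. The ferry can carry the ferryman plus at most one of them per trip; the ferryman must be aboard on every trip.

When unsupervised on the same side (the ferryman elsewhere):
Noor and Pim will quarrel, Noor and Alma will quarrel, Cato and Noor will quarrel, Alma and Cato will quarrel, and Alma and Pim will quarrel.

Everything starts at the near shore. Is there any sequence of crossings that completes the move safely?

No

Whatever the first load, the items left behind include a forbidden pair without the ferryman. No opening move is safe, so no plan exists.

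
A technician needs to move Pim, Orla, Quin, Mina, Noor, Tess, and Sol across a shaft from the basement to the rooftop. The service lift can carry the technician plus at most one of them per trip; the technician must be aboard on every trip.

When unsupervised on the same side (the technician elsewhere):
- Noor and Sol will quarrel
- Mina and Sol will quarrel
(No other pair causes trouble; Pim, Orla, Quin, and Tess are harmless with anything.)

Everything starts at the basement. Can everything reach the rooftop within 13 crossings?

No

Counting alone: the technician can take at most 1 across per trip to the rooftop, so moving all 7 needs at least 7 loaded trips out, with a return between consecutive ones — at least 13 crossings.
The safety rule pushes this higher. Following every safe sequence of crossings, the most of the 7 that can be at the rooftop as the service lift arrives there on crossing 13 is 6 — never all 7.
So the move cannot be finished within 13 crossings. (The shortest complete plan takes 15:)
1. Technician goes to the rooftop with Sol.  [the basement: Mina, Noor, Orla, Pim, Quin, Tess | the rooftop: Sol]
2. Technician goes back to the basement alone.  [the basement: Mina, Noor, Orla, Pim, Quin, Tess | the rooftop: Sol]
3. Technician goes to the rooftop with Pim.  [the basement: Mina, Noor, Orla, Quin, Tess | the rooftop: Pim, Sol]
4. Technician goes back to the basement alone.  [the basement: Mina, Noor, Orla, Quin, Tess | the rooftop: Pim, Sol]
5. Technician goes to the rooftop with Orla.  [the basement: Mina, Noor, Quin, Tess | the rooftop: Orla, Pim, Sol]
6. Technician goes back to the basement alone.  [the basement: Mina, Noor, Quin, Tess | the rooftop: Orla, Pim, Sol]
7. Technician goes to the rooftop with Quin.  [the basement: Mina, Noor, Tess | the rooftop: Orla, Pim, Quin, Sol]
8. Technician goes back to the basement alone.  [the basement: Mina, Noor, Tess | the rooftop: Orla, Pim, Quin, Sol]
9. Technician goes to the rooftop with Mina.  [the basement: Noor, Tess | the rooftop: Mina, Orla, Pim, Quin, Sol]
10. Technician goes back to the basement with Sol.  [the basement: Noor, Sol, Tess | the rooftop: Mina, Orla, Pim, Quin]
11. Technician goes to the rooftop with Noor.  [the basement: Sol, Tess | the rooftop: Mina, Noor, Orla, Pim, Quin]
12. Technician goes back to the basement alone.  [the basement: Sol, Tess | the rooftop: Mina, Noor, Orla, Pim, Quin]
13. Technician goes to the rooftop with Tess.  [the basement: Sol | the rooftop: Mina, Noor, Orla, Pim, Quin, Tess]
14. Technician goes back to the basement alone.  [the basement: Sol | the rooftop: Mina, Noor, Orla, Pim, Quin, Tess]
15. Technician goes to the rooftop with Sol.  [the basement: — | the rooftop: Mina, Noor, Orla, Pim, Quin, Sol, Tess]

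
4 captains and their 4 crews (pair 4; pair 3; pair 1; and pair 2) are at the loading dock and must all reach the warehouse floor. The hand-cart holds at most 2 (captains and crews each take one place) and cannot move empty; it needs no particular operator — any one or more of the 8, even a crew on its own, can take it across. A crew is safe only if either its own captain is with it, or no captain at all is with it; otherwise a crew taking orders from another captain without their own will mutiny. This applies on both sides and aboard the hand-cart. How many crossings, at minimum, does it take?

Following every safe sequence of crossings from the start, the most of the 8 that can be at the warehouse floor as the hand-cart arrives there on crossings 1, 3, 5 is 2, 3, 4 respectively; the best ever achieved is 4 of 8.
From crossing 7 on, no configuration arises that was not already reachable earlier: only 44 distinct safe configurations (who is on which side, and where the hand-cart is) can ever be reached, none of them has everyone across, and every continuation just revisits them. So no valid plan exists.

impossible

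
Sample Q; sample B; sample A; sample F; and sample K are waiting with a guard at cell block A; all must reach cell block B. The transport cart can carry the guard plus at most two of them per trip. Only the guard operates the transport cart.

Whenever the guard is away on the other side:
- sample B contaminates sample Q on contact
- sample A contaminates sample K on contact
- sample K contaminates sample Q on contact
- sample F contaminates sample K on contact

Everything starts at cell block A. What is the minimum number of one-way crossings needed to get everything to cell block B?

Counting alone: the guard can take at most 2 across per trip to cell block B, so moving all 5 needs at least 3 loaded trips out, with a return between consecutive ones — at least 5 crossings.
The plan below uses exactly 5 crossings, so it is optimal:
1. Guard goes to cell block B with sample K and sample Q.
2. Guard goes back to cell block A with sample K.
3. Guard goes to cell block B with sample A and sample F.
4. Guard goes back to cell block A alone.
5. Guard goes to cell block B with sample B and sample K.

5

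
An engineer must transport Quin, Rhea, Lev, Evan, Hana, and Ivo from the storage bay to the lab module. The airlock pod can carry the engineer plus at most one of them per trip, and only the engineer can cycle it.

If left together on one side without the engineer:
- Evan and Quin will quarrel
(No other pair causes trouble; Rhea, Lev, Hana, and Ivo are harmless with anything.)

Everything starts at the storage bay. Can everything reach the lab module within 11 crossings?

Yes

Yes — this plan uses 11 crossings (≤ 11):
1. Engineer goes to the lab module with Quin.
2. Engineer goes back to the storage bay alone.
3. Engineer goes to the lab module with Rhea.
4. Engineer goes back to the storage bay alone.
5. Engineer goes to the lab module with Lev.
6. Engineer goes back to the storage bay alone.
7. Engineer goes to the lab module with Hana.
8. Engineer goes back to the storage bay alone.
9. Engineer goes to the lab module with Ivo.
10. Engineer goes back to the storage bay alone.
11. Engineer goes to the lab module with Evan.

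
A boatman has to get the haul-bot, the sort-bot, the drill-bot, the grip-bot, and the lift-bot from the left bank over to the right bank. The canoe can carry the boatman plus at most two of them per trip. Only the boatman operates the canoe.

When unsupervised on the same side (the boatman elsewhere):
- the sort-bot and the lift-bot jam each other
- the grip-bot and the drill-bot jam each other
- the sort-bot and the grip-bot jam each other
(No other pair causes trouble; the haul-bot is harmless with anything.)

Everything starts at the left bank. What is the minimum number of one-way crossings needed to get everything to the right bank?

5

Counting alone: the boatman can take at most 2 across per trip to the right bank, so moving all 5 needs at least 3 loaded trips out, with a return between consecutive ones — at least 5 crossings.
The plan below uses exactly 5 crossings, so it is optimal:
1. Boatman goes to the right bank with the drill-bot and the sort-bot.
2. Boatman goes back to the left bank alone.
3. Boatman goes to the right bank with the haul-bot.
4. Boatman goes back to the left bank alone.
5. Boatman goes to the right bank with the grip-bot and the lift-bot.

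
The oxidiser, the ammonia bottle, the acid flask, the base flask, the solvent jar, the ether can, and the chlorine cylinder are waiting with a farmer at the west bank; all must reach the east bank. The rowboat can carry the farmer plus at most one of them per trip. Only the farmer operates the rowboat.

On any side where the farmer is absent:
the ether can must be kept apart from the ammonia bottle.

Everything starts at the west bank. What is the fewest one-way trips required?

Counting alone: the farmer can take at most 1 across per trip to the east bank, so moving all 7 needs at least 7 loaded trips out, with a return between consecutive ones — at least 13 crossings.
The plan below uses exactly 13 crossings, so it is optimal:
1. Farmer goes to the east bank with the ammonia bottle.
2. Farmer goes back to the west bank alone.
3. Farmer goes to the east bank with the oxidiser.
4. Farmer goes back to the west bank alone.
5. Farmer goes to the east bank with the acid flask.
6. Farmer goes back to the west bank alone.
7. Farmer goes to the east bank with the base flask.
8. Farmer goes back to the west bank alone.
9. Farmer goes to the east bank with the solvent jar.
10. Farmer goes back to the west bank alone.
11. Farmer goes to the east bank with the chlorine cylinder.
12. Farmer goes back to the west bank alone.
13. Farmer goes to the east bank with the ether can.

13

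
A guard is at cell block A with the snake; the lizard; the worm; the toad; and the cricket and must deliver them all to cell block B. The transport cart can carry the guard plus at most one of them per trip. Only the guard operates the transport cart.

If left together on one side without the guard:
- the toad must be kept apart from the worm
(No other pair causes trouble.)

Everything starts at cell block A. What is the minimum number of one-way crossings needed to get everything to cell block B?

Counting alone: the guard can take at most 1 across per trip to cell block B, so moving all 5 needs at least 5 loaded trips out, with a return between consecutive ones — at least 9 crossings.
The plan below uses exactly 9 crossings, so it is optimal:
1. Guard goes to cell block B with the worm.
2. Guard goes back to cell block A alone.
3. Guard goes to cell block B with the snake.
4. Guard goes back to cell block A alone.
5. Guard goes to cell block B with the lizard.
6. Guard goes back to cell block A alone.
7. Guard goes to cell block B with the cricket.
8. Guard goes back to cell block A alone.
9. Guard goes to cell block B with the toad.

9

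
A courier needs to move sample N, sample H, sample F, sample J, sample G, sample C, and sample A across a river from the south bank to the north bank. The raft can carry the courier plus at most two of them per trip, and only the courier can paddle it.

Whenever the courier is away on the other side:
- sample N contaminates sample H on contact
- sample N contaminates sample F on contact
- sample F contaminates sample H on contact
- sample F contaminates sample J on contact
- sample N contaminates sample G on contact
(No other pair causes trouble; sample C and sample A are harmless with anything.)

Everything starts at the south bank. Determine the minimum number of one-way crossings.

Counting alone: the courier can take at most 2 across per trip to the north bank, so moving all 7 needs at least 4 loaded trips out, with a return between consecutive ones — at least 7 crossings.
The safety rule pushes this higher. Following every safe sequence of crossings, the most of the 7 that can be at the north bank as the raft arrives there on crossings 7, 9 is 5, 6 respectively — never all 7.
So no plan with fewer than 11 crossings exists, and this one achieves 11:
1. Courier goes to the north bank with sample F and sample N.
2. Courier goes back to the south bank with sample N.
3. Courier goes to the north bank with sample J and sample N.
4. Courier goes back to the south bank with sample F.
5. Courier goes to the north bank with sample G and sample H.
6. Courier goes back to the south bank with sample N.
7. Courier goes to the north bank with sample C and sample N.
8. Courier goes back to the south bank with sample N.
9. Courier goes to the north bank with sample A and sample N.
10. Courier goes back to the south bank with sample N.
11. Courier goes to the north bank with sample F and sample N.

11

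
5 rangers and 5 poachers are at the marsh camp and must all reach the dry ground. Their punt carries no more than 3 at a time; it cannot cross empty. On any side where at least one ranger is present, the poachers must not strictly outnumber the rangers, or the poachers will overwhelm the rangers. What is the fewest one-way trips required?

11

Counting alone: each trip to the dry ground takes at most 3 across and each return brings at least 1 back, so after t trips out (and t−1 returns) at most 3t − (t−1) of the 10 are across; that first reaches 10 at t = 5, so at least 9 crossings are needed.
The safety rule pushes this higher. Following every safe sequence of crossings, the most of the 10 that can be at the dry ground as the punt arrives there on crossing 9 is 9 — never all 10.
So no plan with fewer than 11 crossings exists, and this one achieves 11:
1. 2 poachers → the dry ground.  (the marsh camp: 5R 3P; the dry ground: 0R 2P)
2. 1 poacher ← the marsh camp.  (the marsh camp: 5R 4P; the dry ground: 0R 1P)
3. 3 poachers → the dry ground.  (the marsh camp: 5R 1P; the dry ground: 0R 4P)
4. 1 poacher ← the marsh camp.  (the marsh camp: 5R 2P; the dry ground: 0R 3P)
5. 3 rangers → the dry ground.  (the marsh camp: 2R 2P; the dry ground: 3R 3P)
6. 1 ranger and 1 poacher ← the marsh camp.  (the marsh camp: 3R 3P; the dry ground: 2R 2P)
7. 3 rangers → the dry ground.  (the marsh camp: 0R 3P; the dry ground: 5R 2P)
8. 1 poacher ← the marsh camp.  (the marsh camp: 0R 4P; the dry ground: 5R 1P)
9. 2 poachers → the dry ground.  (the marsh camp: 0R 2P; the dry ground: 5R 3P)
10. 1 poacher ← the marsh camp.  (the marsh camp: 0R 3P; the dry ground: 5R 2P)
11. 3 poachers → the dry ground.  (the marsh camp: 0R 0P; the dry ground: 5R 5P)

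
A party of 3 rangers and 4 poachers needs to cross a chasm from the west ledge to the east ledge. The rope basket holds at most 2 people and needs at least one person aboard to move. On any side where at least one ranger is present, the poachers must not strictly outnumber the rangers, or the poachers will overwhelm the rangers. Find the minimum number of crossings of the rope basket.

The poachers already outnumber the rangers at the west ledge before anyone moves, so the starting position itself is disallowed.

impossible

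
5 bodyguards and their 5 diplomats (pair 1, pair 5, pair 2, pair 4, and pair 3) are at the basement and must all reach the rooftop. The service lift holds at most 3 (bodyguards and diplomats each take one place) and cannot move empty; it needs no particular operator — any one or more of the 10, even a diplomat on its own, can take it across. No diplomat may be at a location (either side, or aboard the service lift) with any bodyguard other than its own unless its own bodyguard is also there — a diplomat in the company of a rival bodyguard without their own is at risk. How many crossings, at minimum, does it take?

Counting alone: each trip to the rooftop takes at most 3 across and each return brings at least 1 back, so after t trips out (and t−1 returns) at most 3t − (t−1) of the 10 are across; that first reaches 10 at t = 5, so at least 9 crossings are needed.
The safety rule pushes this higher. Following every safe sequence of crossings, the most of the 10 that can be at the rooftop as the service lift arrives there on crossing 9 is 9 — never all 10.
So no plan with fewer than 11 crossings exists, and this one achieves 11:
1. bodyguard 1 and diplomat 1 cross → the rooftop.
2. bodyguard 1 crosses ← the basement.
3. diplomat 2, diplomat 4, and diplomat 5 cross → the rooftop.
4. diplomat 1 crosses ← the basement.
5. bodyguard 2, bodyguard 4, and bodyguard 5 cross → the rooftop.
6. bodyguard 5 and diplomat 5 cross ← the basement.
7. bodyguard 1, bodyguard 3, and bodyguard 5 cross → the rooftop.
8. diplomat 2 crosses ← the basement.
9. diplomat 1 and diplomat 5 cross → the rooftop.
10. diplomat 1 crosses ← the basement.
11. diplomat 1, diplomat 2, and diplomat 3 cross → the rooftop.

11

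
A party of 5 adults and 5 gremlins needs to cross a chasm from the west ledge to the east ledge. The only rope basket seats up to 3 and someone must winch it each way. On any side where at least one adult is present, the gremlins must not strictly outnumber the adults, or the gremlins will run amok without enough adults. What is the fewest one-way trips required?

11

Counting alone: each trip to the east ledge takes at most 3 across and each return brings at least 1 back, so after t trips out (and t−1 returns) at most 3t − (t−1) of the 10 are across; that first reaches 10 at t = 5, so at least 9 crossings are needed.
The safety rule pushes this higher. Following every safe sequence of crossings, the most of the 10 that can be at the east ledge as the rope basket arrives there on crossing 9 is 9 — never all 10.
So no plan with fewer than 11 crossings exists, and this one achieves 11:
1. 2 gremlins → the east ledge.  (the west ledge: 5A 3G; the east ledge: 0A 2G)
2. 1 gremlin ← the west ledge.  (the west ledge: 5A 4G; the east ledge: 0A 1G)
3. 3 gremlins → the east ledge.  (the west ledge: 5A 1G; the east ledge: 0A 4G)
4. 1 gremlin ← the west ledge.  (the west ledge: 5A 2G; the east ledge: 0A 3G)
5. 3 adults → the east ledge.  (the west ledge: 2A 2G; the east ledge: 3A 3G)
6. 1 adult and 1 gremlin ← the west ledge.  (the west ledge: 3A 3G; the east ledge: 2A 2G)
7. 3 adults → the east ledge.  (the west ledge: 0A 3G; the east ledge: 5A 2G)
8. 1 gremlin ← the west ledge.  (the west ledge: 0A 4G; the east ledge: 5A 1G)
9. 2 gremlins → the east ledge.  (the west ledge: 0A 2G; the east ledge: 5A 3G)
10. 1 gremlin ← the west ledge.  (the west ledge: 0A 3G; the east ledge: 5A 2G)
11. 3 gremlins → the east ledge.  (the west ledge: 0A 0G; the east ledge: 5A 5G)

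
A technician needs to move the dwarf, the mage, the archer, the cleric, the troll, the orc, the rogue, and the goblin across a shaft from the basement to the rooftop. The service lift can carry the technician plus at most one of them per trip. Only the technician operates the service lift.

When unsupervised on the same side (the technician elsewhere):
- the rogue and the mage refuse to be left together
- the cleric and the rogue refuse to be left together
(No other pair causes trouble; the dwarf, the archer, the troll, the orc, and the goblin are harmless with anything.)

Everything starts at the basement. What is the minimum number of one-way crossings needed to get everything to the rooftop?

Counting alone: the technician can take at most 1 across per trip to the rooftop, so moving all 8 needs at least 8 loaded trips out, with a return between consecutive ones — at least 15 crossings.
The safety rule pushes this higher. Following every safe sequence of crossings, the most of the 8 that can be at the rooftop as the service lift arrives there on crossing 15 is 7 — never all 8.
So no plan with fewer than 17 crossings exists, and this one achieves 17:
1. Technician goes to the rooftop with the rogue.
2. Technician goes back to the basement alone.
3. Technician goes to the rooftop with the dwarf.
4. Technician goes back to the basement alone.
5. Technician goes to the rooftop with the mage.
6. Technician goes back to the basement with the rogue.
7. Technician goes to the rooftop with the cleric.
8. Technician goes back to the basement alone.
9. Technician goes to the rooftop with the archer.
10. Technician goes back to the basement alone.
11. Technician goes to the rooftop with the troll.
12. Technician goes back to the basement alone.
13. Technician goes to the rooftop with the orc.
14. Technician goes back to the basement alone.
15. Technician goes to the rooftop with the goblin.
16. Technician goes back to the basement alone.
17. Technician goes to the rooftop with the rogue.

17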